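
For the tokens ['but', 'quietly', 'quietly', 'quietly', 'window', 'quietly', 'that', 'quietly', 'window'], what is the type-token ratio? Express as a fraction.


Tokens: 9
Unique types: ('but', 'quietly', 'that', 'window') = 4
TTR = 4/9
Already in lowest terms.

4/9


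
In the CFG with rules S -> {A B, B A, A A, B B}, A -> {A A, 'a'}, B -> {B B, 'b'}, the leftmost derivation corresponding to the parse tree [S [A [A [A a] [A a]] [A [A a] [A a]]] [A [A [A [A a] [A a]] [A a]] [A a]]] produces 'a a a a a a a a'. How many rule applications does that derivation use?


Every bracketed nonterminal node [X ...] in the tree is produced by exactly one rule application.
Reading the tree off as a leftmost derivation:
  Step 1: S  =>  A A   (applied S -> A A)
  Step 2: A A  =>  A A A   (applied A -> A A)
  Step 3: A A A  =>  A A A A   (applied A -> A A)
  Step 4: A A A A  =>  a A A A   (applied A -> a)
  Step 5: a A A A  =>  a a A A   (applied A -> a)
  Step 6: a a A A  =>  a a A A A   (applied A -> A A)
  Step 7: a a A A A  =>  a a a A A   (applied A -> a)
  Step 8: a a a A A  =>  a a a a A   (applied A -> a)
  Step 9: a a a a A  =>  a a a a A A   (applied A -> A A)
  Step 10: a a a a A A  =>  a a a a A A A   (applied A -> A A)
  Step 11: a a a a A A A  =>  a a a a A A A A   (applied A -> A A)
  Step 12: a a a a A A A A  =>  a a a a a A A A   (applied A -> a)
  Step 13: a a a a a A A A  =>  a a a a a a A A   (applied A -> a)
  Step 14: a a a a a a A A  =>  a a a a a a a A   (applied A -> a)
  Step 15: a a a a a a a A  =>  a a a a a a a a   (applied A -> a)
Final yield: a a a a a a a a
Total rewrite steps: 15

15


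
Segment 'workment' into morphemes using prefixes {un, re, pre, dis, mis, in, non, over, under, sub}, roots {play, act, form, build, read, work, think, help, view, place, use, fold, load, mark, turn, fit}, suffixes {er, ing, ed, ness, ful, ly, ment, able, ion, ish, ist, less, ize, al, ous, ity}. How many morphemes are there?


Segmenting 'workment' against the inventory:
  'work' -> root (morpheme 1)
  'ment' -> suffix (morpheme 2)
Total morphemes: 2

2


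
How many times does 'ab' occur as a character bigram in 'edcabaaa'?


Scanning 'edcabaaa' for bigram 'ab':
  Position 0: 'ed' -> no
  Position 1: 'dc' -> no
  Position 2: 'ca' -> no
  Position 3: 'ab' -> MATCH
  Position 4: 'ba' -> no
  Position 5: 'aa' -> no
  Position 6: 'aa' -> no
Total matches: 1

1


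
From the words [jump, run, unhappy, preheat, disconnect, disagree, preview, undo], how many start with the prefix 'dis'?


Checking each word for prefix 'dis':
  'jump' -> no (count: 0)
  'run' -> no (count: 0)
  'unhappy' -> no (count: 0)
  'preheat' -> no (count: 0)
  'disconnect' -> YES, starts with 'dis' (count: 1)
  'disagree' -> YES, starts with 'dis' (count: 2)
  'preview' -> no (count: 2)
  'undo' -> no (count: 2)
Total with prefix 'dis': 2

2


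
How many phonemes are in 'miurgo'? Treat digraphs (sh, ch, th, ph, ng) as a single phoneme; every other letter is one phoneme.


Parsing 'miurgo' greedily, digraphs first:
  'm' -> consonant phoneme (phonemes so far: 1)
  'i' -> vowel phoneme (phonemes so far: 2)
  'u' -> vowel phoneme (phonemes so far: 3)
  'r' -> consonant phoneme (phonemes so far: 4)
  'g' -> consonant phoneme (phonemes so far: 5)
  'o' -> vowel phoneme (phonemes so far: 6)
Total phonemes: 6

6


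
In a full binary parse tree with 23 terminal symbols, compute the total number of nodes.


Leaf nodes (terminals): 23
Internal nodes = n - 1 = 23 - 1 = 22
Total = leaves + internal = 23 + 22 = 45

45


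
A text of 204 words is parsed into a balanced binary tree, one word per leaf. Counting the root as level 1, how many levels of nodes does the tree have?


In a balanced binary tree with n leaves the deepest leaf is ceil(log2(n)) edges below the root,
so counting node levels inclusive of root and leaves gives ceil(log2(n)) + 1 levels.
log2(204) = 7.6724
ceil(7.6724) = 8
levels = 8 + 1 = 9

9


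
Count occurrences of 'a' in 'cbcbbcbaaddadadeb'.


Scanning 'cbcbbcbaaddadadeb' for 'a':
  Position 7: 'a' -> MATCH (count: 1)
  Position 8: 'a' -> MATCH (count: 2)
  Position 11: 'a' -> MATCH (count: 3)
  Position 13: 'a' -> MATCH (count: 4)
Total occurrences of 'a': 4

4


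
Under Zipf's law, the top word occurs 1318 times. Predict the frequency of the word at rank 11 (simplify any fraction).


Zipf's law: freq(rank) = f1 / rank
f1 = 1318, rank = 11
freq = 1318 / 11
GCD(1318, 11) = 1
Simplified: 1318/11

1318/11


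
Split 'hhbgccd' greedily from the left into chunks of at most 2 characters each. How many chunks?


'hhbgccd' has 7 characters.
Chunking with max size 2:
  Chunk 1: 'hh' (positions 0-1)
  Chunk 2: 'bg' (positions 2-3)
  Chunk 3: 'cc' (positions 4-5)
  Chunk 4: 'd' (positions 6-6)
Total chunks: ceil(7 / 2) = 4

4


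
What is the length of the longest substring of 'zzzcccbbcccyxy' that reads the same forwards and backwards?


Scanning 'zzzcccbbcccyxy' for palindromic substrings.
Substring at positions 3-10: 'cccbbccc'.
Check: reverse('cccbbccc') = 'cccbbccc' -> palindrome confirmed.
Neighbouring characters ('z' / 'y') break symmetry, so it cannot extend further.
No longer palindromic substring exists; longest length = 8

8


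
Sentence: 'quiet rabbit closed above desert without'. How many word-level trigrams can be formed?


Word trigrams from [6] words:
  Trigram 1: (quiet rabbit closed)
  Trigram 2: (rabbit closed above)
  Trigram 3: (closed above desert)
  Trigram 4: (above desert without)
Total word trigrams: 6 - 2 = 4

4


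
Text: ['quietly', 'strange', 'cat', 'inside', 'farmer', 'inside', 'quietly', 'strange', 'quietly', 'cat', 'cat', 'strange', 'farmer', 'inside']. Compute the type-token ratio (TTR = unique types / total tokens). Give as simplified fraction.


Tokens: 14
Unique types: ('cat', 'farmer', 'inside', 'quietly', 'strange') = 5
TTR = 5/14
Already in lowest terms.

5/14


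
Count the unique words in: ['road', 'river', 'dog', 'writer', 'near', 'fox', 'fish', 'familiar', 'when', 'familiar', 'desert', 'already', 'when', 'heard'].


Listing all tokens and tracking unique types:
  Token 1: 'road' -> NEW (unique so far: 1)
  Token 2: 'river' -> NEW (unique so far: 2)
  Token 3: 'dog' -> NEW (unique so far: 3)
  Token 4: 'writer' -> NEW (unique so far: 4)
  Token 5: 'near' -> NEW (unique so far: 5)
  Token 6: 'fox' -> NEW (unique so far: 6)
  Token 7: 'fish' -> NEW (unique so far: 7)
  Token 8: 'familiar' -> NEW (unique so far: 8)
  Token 9: 'when' -> NEW (unique so far: 9)
  Token 10: 'familiar' -> duplicate (unique so far: 9)
  Token 11: 'desert' -> NEW (unique so far: 10)
  Token 12: 'already' -> NEW (unique so far: 11)
  Token 13: 'when' -> duplicate (unique so far: 11)
  Token 14: 'heard' -> NEW (unique so far: 12)
Unique types: ('already', 'desert', 'dog', 'familiar', 'fish', 'fox', 'heard', 'near', 'river', 'road', 'when', 'writer')
Vocabulary size: 12

12


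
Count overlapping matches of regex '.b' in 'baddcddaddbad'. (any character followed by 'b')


Pattern: .b means any character followed by 'b'.
Scanning 'baddcddaddbad' position-by-position:
  Pos 0: window 'ba' -> no
  Pos 1: window 'ad' -> no
  Pos 2: window 'dd' -> no
  Pos 3: window 'dc' -> no
  Pos 4: window 'cd' -> no
  Pos 5: window 'dd' -> no
  Pos 6: window 'da' -> no
  Pos 7: window 'ad' -> no
  Pos 8: window 'dd' -> no
  Pos 9: window 'db' -> MATCH
  Pos 10: window 'ba' -> no
  Pos 11: window 'ad' -> no
  Pos 12: window 'd' -> no
Total matches: 1

1


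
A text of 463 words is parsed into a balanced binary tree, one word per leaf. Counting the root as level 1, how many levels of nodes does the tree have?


In a balanced binary tree with n leaves the deepest leaf is ceil(log2(n)) edges below the root,
so counting node levels inclusive of root and leaves gives ceil(log2(n)) + 1 levels.
log2(463) = 8.8549
ceil(8.8549) = 9
levels = 9 + 1 = 10

10


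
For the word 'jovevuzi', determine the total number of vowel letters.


Scanning each character of 'jovevuzi':
  Position 1: 'j' -> consonant (running count: 0)
  Position 2: 'o' -> vowel (running count: 1)
  Position 3: 'v' -> consonant (running count: 1)
  Position 4: 'e' -> vowel (running count: 2)
  Position 5: 'v' -> consonant (running count: 2)
  Position 6: 'u' -> vowel (running count: 3)
  Position 7: 'z' -> consonant (running count: 3)
  Position 8: 'i' -> vowel (running count: 4)
Total vowels: 4

4


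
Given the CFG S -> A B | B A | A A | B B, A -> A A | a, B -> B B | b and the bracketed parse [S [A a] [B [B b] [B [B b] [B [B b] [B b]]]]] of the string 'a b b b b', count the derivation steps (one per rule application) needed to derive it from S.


Every bracketed nonterminal node [X ...] in the tree is produced by exactly one rule application.
Reading the tree off as a leftmost derivation:
  Step 1: S  =>  A B   (applied S -> A B)
  Step 2: A B  =>  a B   (applied A -> a)
  Step 3: a B  =>  a B B   (applied B -> B B)
  Step 4: a B B  =>  a b B   (applied B -> b)
  Step 5: a b B  =>  a b B B   (applied B -> B B)
  Step 6: a b B B  =>  a b b B   (applied B -> b)
  Step 7: a b b B  =>  a b b B B   (applied B -> B B)
  Step 8: a b b B B  =>  a b b b B   (applied B -> b)
  Step 9: a b b b B  =>  a b b b b   (applied B -> b)
Final yield: a b b b b
Total rewrite steps: 9

9


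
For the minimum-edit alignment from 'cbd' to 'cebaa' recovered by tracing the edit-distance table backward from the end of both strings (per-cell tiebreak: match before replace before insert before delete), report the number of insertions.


Edit distance = 3. Backtracking from cell (3, 5) with preference match > replace > insert > delete,
then listing the resulting alignment 'cbd' -> 'cebaa' left to right:
  Step 1: keep 'c'
  Step 2: insert 'e' [insertion #1]
  Step 3: keep 'b'
  Step 4: insert 'a' [insertion #2]
  Step 5: replace d->a
Total insertions: 2

2


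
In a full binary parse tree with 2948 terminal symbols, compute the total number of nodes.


Leaf nodes (terminals): 2948
Internal nodes = n - 1 = 2948 - 1 = 2947
Total = leaves + internal = 2948 + 2947 = 5895

5895


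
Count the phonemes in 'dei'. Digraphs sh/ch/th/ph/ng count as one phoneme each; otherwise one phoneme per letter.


Parsing 'dei' greedily, digraphs first:
  'd' -> consonant phoneme (phonemes so far: 1)
  'e' -> vowel phoneme (phonemes so far: 2)
  'i' -> vowel phoneme (phonemes so far: 3)
Total phonemes: 3

3


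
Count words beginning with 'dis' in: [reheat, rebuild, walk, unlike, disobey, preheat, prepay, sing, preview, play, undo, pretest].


Checking each word for prefix 'dis':
  'reheat' -> no (count: 0)
  'rebuild' -> no (count: 0)
  'walk' -> no (count: 0)
  'unlike' -> no (count: 0)
  'disobey' -> YES, starts with 'dis' (count: 1)
  'preheat' -> no (count: 1)
  'prepay' -> no (count: 1)
  'sing' -> no (count: 1)
  'preview' -> no (count: 1)
  'play' -> no (count: 1)
  'undo' -> no (count: 1)
  'pretest' -> no (count: 1)
Total with prefix 'dis': 1

1


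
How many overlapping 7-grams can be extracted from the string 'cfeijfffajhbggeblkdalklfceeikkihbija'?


String 'cfeijfffajhbggeblkdalklfceeikkihbija' has length L = 36.
Number of overlapping n-grams = L - n + 1
Substituting: 36 - 7 + 1 = 30

30


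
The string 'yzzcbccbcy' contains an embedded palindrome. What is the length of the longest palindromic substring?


Scanning 'yzzcbccbcy' for palindromic substrings.
Substring at positions 3-8: 'cbccbc'.
Check: reverse('cbccbc') = 'cbccbc' -> palindrome confirmed.
Neighbouring characters ('z' / 'y') break symmetry, so it cannot extend further.
No longer palindromic substring exists; longest length = 6

6


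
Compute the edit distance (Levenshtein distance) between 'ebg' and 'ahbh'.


Building DP table for s1='ebg' (len 3) and s2='ahbh' (len 4):
       a  h  b  h
    0  1  2  3  4
  e 1  1  2  3  4
  b 2  2  2  2  3
  g 3  3  3  3  3
Edit distance = dp[3][4] = 3

3


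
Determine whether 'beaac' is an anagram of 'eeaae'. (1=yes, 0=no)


Sort characters of 'beaac': 'aabce'
Sort characters of 'eeaae': 'aaeee'
Sorted forms differ -> they are NOT anagrams
Result: 0

0


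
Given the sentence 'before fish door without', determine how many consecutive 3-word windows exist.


Word trigrams from [4] words:
  Trigram 1: (before fish door)
  Trigram 2: (fish door without)
Total word trigrams: 4 - 2 = 2

2


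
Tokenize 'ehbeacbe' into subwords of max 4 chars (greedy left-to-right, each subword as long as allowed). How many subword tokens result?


'ehbeacbe' has 8 characters.
Chunking with max size 4:
  Chunk 1: 'ehbe' (positions 0-3)
  Chunk 2: 'acbe' (positions 4-7)
Total chunks: ceil(8 / 4) = 2

2


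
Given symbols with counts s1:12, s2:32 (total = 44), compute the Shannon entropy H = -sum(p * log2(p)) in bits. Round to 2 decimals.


Computing entropy H = -sum(p_i * log2(p_i)):
  s1: p = 12/44 = 0.2727, -p*log2(p) = 0.5112
  s2: p = 32/44 = 0.7273, -p*log2(p) = 0.3341
H = sum of terms = 0.8453
Rounded to 2 decimals: 0.85

0.85


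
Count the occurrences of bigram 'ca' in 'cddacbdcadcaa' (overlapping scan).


Scanning 'cddacbdcadcaa' for bigram 'ca':
  Position 0: 'cd' -> no
  Position 1: 'dd' -> no
  Position 2: 'da' -> no
  Position 3: 'ac' -> no
  Position 4: 'cb' -> no
  Position 5: 'bd' -> no
  Position 6: 'dc' -> no
  Position 7: 'ca' -> MATCH
  Position 8: 'ad' -> no
  Position 9: 'dc' -> no
  Position 10: 'ca' -> MATCH
  Position 11: 'aa' -> no
Total matches: 2

2


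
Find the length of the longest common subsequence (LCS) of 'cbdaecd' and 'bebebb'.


DP table for LCS of 'cbdaecd' and 'bebebb':
       b  e  b  e  b  b
    0  0  0  0  0  0  0
  c 0  0  0  0  0  0  0
  b 0  1  1  1  1  1  1
  d 0  1  1  1  1  1  1
  a 0  1  1  1  1  1  1
  e 0  1  2  2  2  2  2
  c 0  1  2  2  2  2  2
  d 0  1  2  2  2  2  2
LCS: 'be'
LCS length = 2

2


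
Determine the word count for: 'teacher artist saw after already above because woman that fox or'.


Counting words by splitting on spaces:
  Word 1: 'teacher'
  Word 2: 'artist'
  Word 3: 'saw'
  Word 4: 'after'
  Word 5: 'already'
  Word 6: 'above'
  Word 7: 'because'
  Word 8: 'woman'
  Word 9: 'that'
  Word 10: 'fox'
  Word 11: 'or'
Total words: 11

11


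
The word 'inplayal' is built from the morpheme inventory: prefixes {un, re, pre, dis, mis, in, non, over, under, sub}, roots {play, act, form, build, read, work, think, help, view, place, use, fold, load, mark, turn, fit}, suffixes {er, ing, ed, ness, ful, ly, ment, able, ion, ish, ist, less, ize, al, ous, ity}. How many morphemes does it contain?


Segmenting 'inplayal' against the inventory:
  'in' -> prefix (morpheme 1)
  'play' -> root (morpheme 2)
  'al' -> suffix (morpheme 3)
Total morphemes: 3

3


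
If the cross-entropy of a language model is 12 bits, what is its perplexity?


Perplexity formula: PP = 2^H
H = 12
PP = 2^12
PP = 2^12 = 4096

4096


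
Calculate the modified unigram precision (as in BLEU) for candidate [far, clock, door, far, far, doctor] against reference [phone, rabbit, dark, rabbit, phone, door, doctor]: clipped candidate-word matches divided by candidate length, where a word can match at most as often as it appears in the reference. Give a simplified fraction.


Reference word counts: {'dark': 1, 'doctor': 1, 'door': 1, 'phone': 2, 'rabbit': 2}
Checking each candidate word (with clipping):
  'far' -> not in reference -> no match (matches: 0)
  'clock' -> not in reference -> no match (matches: 0)
  'door' -> in reference (ref count 1, used 1/1) -> match (matches: 1)
  'far' -> not in reference -> no match (matches: 1)
  'far' -> not in reference -> no match (matches: 1)
  'doctor' -> in reference (ref count 1, used 1/1) -> match (matches: 2)
Clipped matches: 2, Candidate length: 6
Precision = 2/6 = 1/3

1/3


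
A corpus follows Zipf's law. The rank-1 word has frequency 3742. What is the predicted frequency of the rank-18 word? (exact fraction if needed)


Zipf's law: freq(rank) = f1 / rank
f1 = 3742, rank = 18
freq = 3742 / 18
GCD(3742, 18) = 2
Simplified: 1871/9

1871/9


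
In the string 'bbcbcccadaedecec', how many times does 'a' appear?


Scanning 'bbcbcccadaedecec' for 'a':
  Position 7: 'a' -> MATCH (count: 1)
  Position 9: 'a' -> MATCH (count: 2)
Total occurrences of 'a': 2

2


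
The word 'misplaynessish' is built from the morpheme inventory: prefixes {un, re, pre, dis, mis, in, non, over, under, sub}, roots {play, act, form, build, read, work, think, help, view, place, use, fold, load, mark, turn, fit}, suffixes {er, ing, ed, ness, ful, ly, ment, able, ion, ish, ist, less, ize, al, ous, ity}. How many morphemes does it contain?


Segmenting 'misplaynessish' against the inventory:
  'mis' -> prefix (morpheme 1)
  'play' -> root (morpheme 2)
  'ness' -> suffix (morpheme 3)
  'ish' -> suffix (morpheme 4)
Total morphemes: 4

4


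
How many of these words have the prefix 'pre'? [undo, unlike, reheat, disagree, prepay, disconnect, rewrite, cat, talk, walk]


Checking each word for prefix 'pre':
  'undo' -> no (count: 0)
  'unlike' -> no (count: 0)
  'reheat' -> no (count: 0)
  'disagree' -> no (count: 0)
  'prepay' -> YES, starts with 'pre' (count: 1)
  'disconnect' -> no (count: 1)
  'rewrite' -> no (count: 1)
  'cat' -> no (count: 1)
  'talk' -> no (count: 1)
  'walk' -> no (count: 1)
Total with prefix 'pre': 1

1


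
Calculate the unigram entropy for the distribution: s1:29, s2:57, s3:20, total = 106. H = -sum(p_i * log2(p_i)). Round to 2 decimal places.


Computing entropy H = -sum(p_i * log2(p_i)):
  s1: p = 29/106 = 0.2736, -p*log2(p) = 0.5116
  s2: p = 57/106 = 0.5377, -p*log2(p) = 0.4813
  s3: p = 20/106 = 0.1887, -p*log2(p) = 0.4540
H = sum of terms = 1.4469
Rounded to 2 decimals: 1.45

1.45


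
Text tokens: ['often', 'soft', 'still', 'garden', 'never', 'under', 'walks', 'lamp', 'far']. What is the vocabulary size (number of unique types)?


Listing all tokens and tracking unique types:
  Token 1: 'often' -> NEW (unique so far: 1)
  Token 2: 'soft' -> NEW (unique so far: 2)
  Token 3: 'still' -> NEW (unique so far: 3)
  Token 4: 'garden' -> NEW (unique so far: 4)
  Token 5: 'never' -> NEW (unique so far: 5)
  Token 6: 'under' -> NEW (unique so far: 6)
  Token 7: 'walks' -> NEW (unique so far: 7)
  Token 8: 'lamp' -> NEW (unique so far: 8)
  Token 9: 'far' -> NEW (unique so far: 9)
Unique types: ('far', 'garden', 'lamp', 'never', 'often', 'soft', 'still', 'under', 'walks')
Vocabulary size: 9

9


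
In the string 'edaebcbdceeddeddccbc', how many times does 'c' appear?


Scanning 'edaebcbdceeddeddccbc' for 'c':
  Position 5: 'c' -> MATCH (count: 1)
  Position 8: 'c' -> MATCH (count: 2)
  Position 16: 'c' -> MATCH (count: 3)
  Position 17: 'c' -> MATCH (count: 4)
  Position 19: 'c' -> MATCH (count: 5)
Total occurrences of 'c': 5

5


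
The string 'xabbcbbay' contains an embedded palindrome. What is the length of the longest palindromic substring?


Scanning 'xabbcbbay' for palindromic substrings.
Substring at positions 1-7: 'abbcbba'.
Check: reverse('abbcbba') = 'abbcbba' -> palindrome confirmed.
Neighbouring characters ('x' / 'y') break symmetry, so it cannot extend further.
No longer palindromic substring exists; longest length = 7

7


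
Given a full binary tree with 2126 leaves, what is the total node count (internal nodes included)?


Leaf nodes (terminals): 2126
Internal nodes = n - 1 = 2126 - 1 = 2125
Total = leaves + internal = 2126 + 2125 = 4251

4251


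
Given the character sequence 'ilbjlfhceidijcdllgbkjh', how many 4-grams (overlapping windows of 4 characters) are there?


String 'ilbjlfhceidijcdllgbkjh' has length L = 22.
Number of overlapping n-grams = L - n + 1
Substituting: 22 - 4 + 1 = 19

19


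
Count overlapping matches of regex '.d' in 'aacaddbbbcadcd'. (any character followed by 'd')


Pattern: .d means any character followed by 'd'.
Scanning 'aacaddbbbcadcd' position-by-position:
  Pos 0: window 'aa' -> no
  Pos 1: window 'ac' -> no
  Pos 2: window 'ca' -> no
  Pos 3: window 'ad' -> MATCH
  Pos 4: window 'dd' -> MATCH
  Pos 5: window 'db' -> no
  Pos 6: window 'bb' -> no
  Pos 7: window 'bb' -> no
  Pos 8: window 'bc' -> no
  Pos 9: window 'ca' -> no
  Pos 10: window 'ad' -> MATCH
  Pos 11: window 'dc' -> no
  Pos 12: window 'cd' -> MATCH
  Pos 13: window 'd' -> no
Total matches: 4

4


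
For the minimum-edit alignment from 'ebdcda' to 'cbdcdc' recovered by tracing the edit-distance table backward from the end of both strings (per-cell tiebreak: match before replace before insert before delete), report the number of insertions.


Edit distance = 2. Backtracking from cell (6, 6) with preference match > replace > insert > delete,
then listing the resulting alignment 'ebdcda' -> 'cbdcdc' left to right:
  Step 1: replace e->c
  Step 2: keep 'b'
  Step 3: keep 'd'
  Step 4: keep 'c'
  Step 5: keep 'd'
  Step 6: replace a->c
Total insertions: 0

0


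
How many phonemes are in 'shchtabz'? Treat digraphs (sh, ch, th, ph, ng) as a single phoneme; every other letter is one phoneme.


Parsing 'shchtabz' greedily, digraphs first:
  'sh' -> digraph (1 consonant phoneme) (phonemes so far: 1)
  'ch' -> digraph (1 consonant phoneme) (phonemes so far: 2)
  't' -> consonant phoneme (phonemes so far: 3)
  'a' -> vowel phoneme (phonemes so far: 4)
  'b' -> consonant phoneme (phonemes so far: 5)
  'z' -> consonant phoneme (phonemes so far: 6)
Total phonemes: 6

6


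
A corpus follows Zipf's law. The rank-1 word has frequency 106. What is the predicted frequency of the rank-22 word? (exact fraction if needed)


Zipf's law: freq(rank) = f1 / rank
f1 = 106, rank = 22
freq = 106 / 22
GCD(106, 22) = 2
Simplified: 53/11

53/11


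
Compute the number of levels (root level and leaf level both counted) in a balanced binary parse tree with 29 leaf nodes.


In a balanced binary tree with n leaves the deepest leaf is ceil(log2(n)) edges below the root,
so counting node levels inclusive of root and leaves gives ceil(log2(n)) + 1 levels.
log2(29) = 4.8580
ceil(4.8580) = 5
levels = 5 + 1 = 6

6


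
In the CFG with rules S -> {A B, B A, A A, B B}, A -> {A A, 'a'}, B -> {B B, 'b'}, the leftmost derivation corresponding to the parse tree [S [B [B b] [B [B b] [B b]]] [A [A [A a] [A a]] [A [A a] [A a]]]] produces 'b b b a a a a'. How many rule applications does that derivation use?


Every bracketed nonterminal node [X ...] in the tree is produced by exactly one rule application.
Reading the tree off as a leftmost derivation:
  Step 1: S  =>  B A   (applied S -> B A)
  Step 2: B A  =>  B B A   (applied B -> B B)
  Step 3: B B A  =>  b B A   (applied B -> b)
  Step 4: b B A  =>  b B B A   (applied B -> B B)
  Step 5: b B B A  =>  b b B A   (applied B -> b)
  Step 6: b b B A  =>  b b b A   (applied B -> b)
  Step 7: b b b A  =>  b b b A A   (applied A -> A A)
  Step 8: b b b A A  =>  b b b A A A   (applied A -> A A)
  Step 9: b b b A A A  =>  b b b a A A   (applied A -> a)
  Step 10: b b b a A A  =>  b b b a a A   (applied A -> a)
  Step 11: b b b a a A  =>  b b b a a A A   (applied A -> A A)
  Step 12: b b b a a A A  =>  b b b a a a A   (applied A -> a)
  Step 13: b b b a a a A  =>  b b b a a a a   (applied A -> a)
Final yield: b b b a a a a
Total rewrite steps: 13

13


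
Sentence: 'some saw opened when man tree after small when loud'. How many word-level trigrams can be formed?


Word trigrams from [10] words:
  Trigram 1: (some saw opened)
  Trigram 2: (saw opened when)
  Trigram 3: (opened when man)
  Trigram 4: (when man tree)
  Trigram 5: (man tree after)
  Trigram 6: (tree after small)
  Trigram 7: (after small when)
  Trigram 8: (small when loud)
Total word trigrams: 10 - 2 = 8

8


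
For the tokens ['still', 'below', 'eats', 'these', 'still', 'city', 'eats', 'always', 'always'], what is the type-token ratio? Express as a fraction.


Tokens: 9
Unique types: ('always', 'below', 'city', 'eats', 'still', 'these') = 6
TTR = 6/9
Simplify: divide both by 3 -> 2/3
TTR = 2/3

2/3


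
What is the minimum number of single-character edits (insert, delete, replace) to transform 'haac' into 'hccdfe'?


Building DP table for s1='haac' (len 4) and s2='hccdfe' (len 6):
       h  c  c  d  f  e
    0  1  2  3  4  5  6
  h 1  0  1  2  3  4  5
  a 2  1  1  2  3  4  5
  a 3  2  2  2  3  4  5
  c 4  3  2  2  3  4  5
Edit distance = dp[4][6] = 5

5


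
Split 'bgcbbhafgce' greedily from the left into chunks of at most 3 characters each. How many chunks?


'bgcbbhafgce' has 11 characters.
Chunking with max size 3:
  Chunk 1: 'bgc' (positions 0-2)
  Chunk 2: 'bbh' (positions 3-5)
  Chunk 3: 'afg' (positions 6-8)
  Chunk 4: 'ce' (positions 9-10)
Total chunks: ceil(11 / 3) = 4

4


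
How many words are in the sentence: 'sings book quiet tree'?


Counting words by splitting on spaces:
  Word 1: 'sings'
  Word 2: 'book'
  Word 3: 'quiet'
  Word 4: 'tree'
Total words: 4

4


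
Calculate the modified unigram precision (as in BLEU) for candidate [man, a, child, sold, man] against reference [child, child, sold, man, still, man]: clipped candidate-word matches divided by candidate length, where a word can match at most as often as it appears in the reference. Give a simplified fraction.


Reference word counts: {'child': 2, 'man': 2, 'sold': 1, 'still': 1}
Checking each candidate word (with clipping):
  'man' -> in reference (ref count 2, used 1/2) -> match (matches: 1)
  'a' -> not in reference -> no match (matches: 1)
  'child' -> in reference (ref count 2, used 1/2) -> match (matches: 2)
  'sold' -> in reference (ref count 1, used 1/1) -> match (matches: 3)
  'man' -> in reference (ref count 2, used 2/2) -> match (matches: 4)
Clipped matches: 4, Candidate length: 5
Precision = 4/5

4/5


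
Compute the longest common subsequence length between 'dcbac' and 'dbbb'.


DP table for LCS of 'dcbac' and 'dbbb':
       d  b  b  b
    0  0  0  0  0
  d 0  1  1  1  1
  c 0  1  1  1  1
  b 0  1  2  2  2
  a 0  1  2  2  2
  c 0  1  2  2  2
LCS: 'db'
LCS length = 2

2


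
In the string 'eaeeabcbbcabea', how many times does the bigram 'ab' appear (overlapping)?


Scanning 'eaeeabcbbcabea' for bigram 'ab':
  Position 0: 'ea' -> no
  Position 1: 'ae' -> no
  Position 2: 'ee' -> no
  Position 3: 'ea' -> no
  Position 4: 'ab' -> MATCH
  Position 5: 'bc' -> no
  Position 6: 'cb' -> no
  Position 7: 'bb' -> no
  Position 8: 'bc' -> no
  Position 9: 'ca' -> no
  Position 10: 'ab' -> MATCH
  Position 11: 'be' -> no
  Position 12: 'ea' -> no
Total matches: 2

2


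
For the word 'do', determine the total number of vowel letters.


Scanning each character of 'do':
  Position 1: 'd' -> consonant (running count: 0)
  Position 2: 'o' -> vowel (running count: 1)
Total vowels: 1

1


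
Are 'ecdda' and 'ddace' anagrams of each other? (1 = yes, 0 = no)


Sort characters of 'ecdda': 'acdde'
Sort characters of 'ddace': 'acdde'
Sorted forms match -> they ARE anagrams
Result: 1

1


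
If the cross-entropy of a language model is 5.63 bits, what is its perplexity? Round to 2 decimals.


Perplexity formula: PP = 2^H
H = 5.63
PP = 2^5.63
Decompose: 2^5.63 = 2^5 * 2^0.63
2^5 = 32, 2^0.63 ~ 1.5475650
PP ~ 32 * 1.5475650 = 49.5220800
Rounded to 2 decimals: 49.52

49.52


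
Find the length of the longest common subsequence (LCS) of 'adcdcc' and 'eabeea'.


DP table for LCS of 'adcdcc' and 'eabeea':
       e  a  b  e  e  a
    0  0  0  0  0  0  0
  a 0  0  1  1  1  1  1
  d 0  0  1  1  1  1  1
  c 0  0  1  1  1  1  1
  d 0  0  1  1  1  1  1
  c 0  0  1  1  1  1  1
  c 0  0  1  1  1  1  1
LCS: 'a'
LCS length = 1

1


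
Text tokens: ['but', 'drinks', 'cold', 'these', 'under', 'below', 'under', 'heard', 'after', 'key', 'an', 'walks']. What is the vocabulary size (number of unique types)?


Listing all tokens and tracking unique types:
  Token 1: 'but' -> NEW (unique so far: 1)
  Token 2: 'drinks' -> NEW (unique so far: 2)
  Token 3: 'cold' -> NEW (unique so far: 3)
  Token 4: 'these' -> NEW (unique so far: 4)
  Token 5: 'under' -> NEW (unique so far: 5)
  Token 6: 'below' -> NEW (unique so far: 6)
  Token 7: 'under' -> duplicate (unique so far: 6)
  Token 8: 'heard' -> NEW (unique so far: 7)
  Token 9: 'after' -> NEW (unique so far: 8)
  Token 10: 'key' -> NEW (unique so far: 9)
  Token 11: 'an' -> NEW (unique so far: 10)
  Token 12: 'walks' -> NEW (unique so far: 11)
Unique types: ('after', 'an', 'below', 'but', 'cold', 'drinks', 'heard', 'key', 'these', 'under', 'walks')
Vocabulary size: 11

11


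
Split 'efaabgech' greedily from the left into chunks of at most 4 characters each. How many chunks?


'efaabgech' has 9 characters.
Chunking with max size 4:
  Chunk 1: 'efaa' (positions 0-3)
  Chunk 2: 'bgec' (positions 4-7)
  Chunk 3: 'h' (positions 8-8)
Total chunks: ceil(9 / 4) = 3

3


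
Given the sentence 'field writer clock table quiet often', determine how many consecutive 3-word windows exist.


Word trigrams from [6] words:
  Trigram 1: (field writer clock)
  Trigram 2: (writer clock table)
  Trigram 3: (clock table quiet)
  Trigram 4: (table quiet often)
Total word trigrams: 6 - 2 = 4

4


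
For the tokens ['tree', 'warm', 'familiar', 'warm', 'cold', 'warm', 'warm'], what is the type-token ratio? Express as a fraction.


Tokens: 7
Unique types: ('cold', 'familiar', 'tree', 'warm') = 4
TTR = 4/7
Already in lowest terms.

4/7


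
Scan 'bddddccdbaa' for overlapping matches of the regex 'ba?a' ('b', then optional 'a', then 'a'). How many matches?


Pattern: ba?a means 'b', then optional 'a', then 'a'.
Scanning 'bddddccdbaa' position-by-position:
  Pos 0: window 'bdd' -> no
  Pos 1: window 'ddd' -> no
  Pos 2: window 'ddd' -> no
  Pos 3: window 'ddc' -> no
  Pos 4: window 'dcc' -> no
  Pos 5: window 'ccd' -> no
  Pos 6: window 'cdb' -> no
  Pos 7: window 'dba' -> no
  Pos 8: window 'baa' -> MATCH
  Pos 9: window 'aa' -> no
  Pos 10: window 'a' -> no
Total matches: 1

1


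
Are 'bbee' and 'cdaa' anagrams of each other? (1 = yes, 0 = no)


Sort characters of 'bbee': 'bbee'
Sort characters of 'cdaa': 'aacd'
Sorted forms differ -> they are NOT anagrams
Result: 0

0


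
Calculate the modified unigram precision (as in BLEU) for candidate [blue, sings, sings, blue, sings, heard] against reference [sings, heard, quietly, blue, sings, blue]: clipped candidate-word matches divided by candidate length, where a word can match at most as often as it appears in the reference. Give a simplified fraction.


Reference word counts: {'blue': 2, 'heard': 1, 'quietly': 1, 'sings': 2}
Checking each candidate word (with clipping):
  'blue' -> in reference (ref count 2, used 1/2) -> match (matches: 1)
  'sings' -> in reference (ref count 2, used 1/2) -> match (matches: 2)
  'sings' -> in reference (ref count 2, used 2/2) -> match (matches: 3)
  'blue' -> in reference (ref count 2, used 2/2) -> match (matches: 4)
  'sings' -> ref count 2 already used up (2/2) -> clipped, no match (matches: 4)
  'heard' -> in reference (ref count 1, used 1/1) -> match (matches: 5)
Clipped matches: 5, Candidate length: 6
Precision = 5/6

5/6


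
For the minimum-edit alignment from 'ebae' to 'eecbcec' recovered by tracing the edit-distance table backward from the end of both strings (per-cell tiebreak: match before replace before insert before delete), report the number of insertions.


Edit distance = 4. Backtracking from cell (4, 7) with preference match > replace > insert > delete,
then listing the resulting alignment 'ebae' -> 'eecbcec' left to right:
  Step 1: insert 'e' [insertion #1]
  Step 2: keep 'e'
  Step 3: insert 'c' [insertion #2]
  Step 4: keep 'b'
  Step 5: replace a->c
  Step 6: keep 'e'
  Step 7: insert 'c' [insertion #3]
Total insertions: 3

3


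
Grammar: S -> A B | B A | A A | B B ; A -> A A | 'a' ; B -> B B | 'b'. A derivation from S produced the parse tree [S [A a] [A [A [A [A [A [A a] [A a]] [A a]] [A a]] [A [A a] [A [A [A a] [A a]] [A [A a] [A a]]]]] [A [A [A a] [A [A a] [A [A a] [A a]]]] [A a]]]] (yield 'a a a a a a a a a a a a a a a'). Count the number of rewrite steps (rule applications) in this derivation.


Every bracketed nonterminal node [X ...] in the tree is produced by exactly one rule application.
Reading the tree off as a leftmost derivation:
  Step 1: S  =>  A A   (applied S -> A A)
  Step 2: A A  =>  a A   (applied A -> a)
  Step 3: a A  =>  a A A   (applied A -> A A)
  Step 4: a A A  =>  a A A A   (applied A -> A A)
  Step 5: a A A A  =>  a A A A A   (applied A -> A A)
  Step 6: a A A A A  =>  a A A A A A   (applied A -> A A)
  Step 7: a A A A A A  =>  a A A A A A A   (applied A -> A A)
  Step 8: a A A A A A A  =>  a a A A A A A   (applied A -> a)
  Step 9: a a A A A A A  =>  a a a A A A A   (applied A -> a)
  Step 10: a a a A A A A  =>  a a a a A A A   (applied A -> a)
  Step 11: a a a a A A A  =>  a a a a a A A   (applied A -> a)
  Step 12: a a a a a A A  =>  a a a a a A A A   (applied A -> A A)
  Step 13: a a a a a A A A  =>  a a a a a a A A   (applied A -> a)
  Step 14: a a a a a a A A  =>  a a a a a a A A A   (applied A -> A A)
  Step 15: a a a a a a A A A  =>  a a a a a a A A A A   (applied A -> A A)
  Step 16: a a a a a a A A A A  =>  a a a a a a a A A A   (applied A -> a)
  Step 17: a a a a a a a A A A  =>  a a a a a a a a A A   (applied A -> a)
  Step 18: a a a a a a a a A A  =>  a a a a a a a a A A A   (applied A -> A A)
  Step 19: a a a a a a a a A A A  =>  a a a a a a a a a A A   (applied A -> a)
  Step 20: a a a a a a a a a A A  =>  a a a a a a a a a a A   (applied A -> a)
  Step 21: a a a a a a a a a a A  =>  a a a a a a a a a a A A   (applied A -> A A)
  Step 22: a a a a a a a a a a A A  =>  a a a a a a a a a a A A A   (applied A -> A A)
  Step 23: a a a a a a a a a a A A A  =>  a a a a a a a a a a a A A   (applied A -> a)
  Step 24: a a a a a a a a a a a A A  =>  a a a a a a a a a a a A A A   (applied A -> A A)
  Step 25: a a a a a a a a a a a A A A  =>  a a a a a a a a a a a a A A   (applied A -> a)
  Step 26: a a a a a a a a a a a a A A  =>  a a a a a a a a a a a a A A A   (applied A -> A A)
  Step 27: a a a a a a a a a a a a A A A  =>  a a a a a a a a a a a a a A A   (applied A -> a)
  Step 28: a a a a a a a a a a a a a A A  =>  a a a a a a a a a a a a a a A   (applied A -> a)
  Step 29: a a a a a a a a a a a a a a A  =>  a a a a a a a a a a a a a a a   (applied A -> a)
Final yield: a a a a a a a a a a a a a a a
Total rewrite steps: 29

29


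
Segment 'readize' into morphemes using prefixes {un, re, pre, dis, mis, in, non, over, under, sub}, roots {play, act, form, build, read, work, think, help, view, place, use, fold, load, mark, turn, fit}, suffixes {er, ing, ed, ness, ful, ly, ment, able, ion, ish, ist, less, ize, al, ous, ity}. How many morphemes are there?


Segmenting 'readize' against the inventory:
  'read' -> root (morpheme 1)
  'ize' -> suffix (morpheme 2)
Total morphemes: 2

2


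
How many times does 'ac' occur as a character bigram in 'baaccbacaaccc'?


Scanning 'baaccbacaaccc' for bigram 'ac':
  Position 0: 'ba' -> no
  Position 1: 'aa' -> no
  Position 2: 'ac' -> MATCH
  Position 3: 'cc' -> no
  Position 4: 'cb' -> no
  Position 5: 'ba' -> no
  Position 6: 'ac' -> MATCH
  Position 7: 'ca' -> no
  Position 8: 'aa' -> no
  Position 9: 'ac' -> MATCH
  Position 10: 'cc' -> no
  Position 11: 'cc' -> no
Total matches: 3

3


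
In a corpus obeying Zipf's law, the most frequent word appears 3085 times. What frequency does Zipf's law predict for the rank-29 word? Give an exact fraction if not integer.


Zipf's law: freq(rank) = f1 / rank
f1 = 3085, rank = 29
freq = 3085 / 29
GCD(3085, 29) = 1
Simplified: 3085/29

3085/29


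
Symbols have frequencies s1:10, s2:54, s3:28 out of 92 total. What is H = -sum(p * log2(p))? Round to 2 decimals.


Computing entropy H = -sum(p_i * log2(p_i)):
  s1: p = 10/92 = 0.1087, -p*log2(p) = 0.3480
  s2: p = 54/92 = 0.5870, -p*log2(p) = 0.4512
  s3: p = 28/92 = 0.3043, -p*log2(p) = 0.5223
H = sum of terms = 1.3215
Rounded to 2 decimals: 1.32

1.32


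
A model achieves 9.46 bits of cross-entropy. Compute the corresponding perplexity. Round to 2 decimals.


Perplexity formula: PP = 2^H
H = 9.46
PP = 2^9.46
Decompose: 2^9.46 = 2^9 * 2^0.46
2^9 = 512, 2^0.46 ~ 1.3755418
PP ~ 512 * 1.3755418 = 704.2774016
Rounded to 2 decimals: 704.28

704.28


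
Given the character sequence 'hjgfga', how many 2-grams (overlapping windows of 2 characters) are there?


String 'hjgfga' has length L = 6.
Number of overlapping n-grams = L - n + 1
Substituting: 6 - 2 + 1 = 5

5


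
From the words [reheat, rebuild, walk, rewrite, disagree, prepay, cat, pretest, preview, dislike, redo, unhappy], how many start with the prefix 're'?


Checking each word for prefix 're':
  'reheat' -> YES, starts with 're' (count: 1)
  'rebuild' -> YES, starts with 're' (count: 2)
  'walk' -> no (count: 2)
  'rewrite' -> YES, starts with 're' (count: 3)
  'disagree' -> no (count: 3)
  'prepay' -> no (count: 3)
  'cat' -> no (count: 3)
  'pretest' -> no (count: 3)
  'preview' -> no (count: 3)
  'dislike' -> no (count: 3)
  'redo' -> YES, starts with 're' (count: 4)
  'unhappy' -> no (count: 4)
Total with prefix 're': 4

4


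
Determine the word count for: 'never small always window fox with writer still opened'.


Counting words by splitting on spaces:
  Word 1: 'never'
  Word 2: 'small'
  Word 3: 'always'
  Word 4: 'window'
  Word 5: 'fox'
  Word 6: 'with'
  Word 7: 'writer'
  Word 8: 'still'
  Word 9: 'opened'
Total words: 9

9


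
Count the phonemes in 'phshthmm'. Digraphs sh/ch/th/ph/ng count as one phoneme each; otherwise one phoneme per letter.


Parsing 'phshthmm' greedily, digraphs first:
  'ph' -> digraph (1 consonant phoneme) (phonemes so far: 1)
  'sh' -> digraph (1 consonant phoneme) (phonemes so far: 2)
  'th' -> digraph (1 consonant phoneme) (phonemes so far: 3)
  'm' -> consonant phoneme (phonemes so far: 4)
  'm' -> consonant phoneme (phonemes so far: 5)
Total phonemes: 5

5


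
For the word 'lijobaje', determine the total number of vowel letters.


Scanning each character of 'lijobaje':
  Position 1: 'l' -> consonant (running count: 0)
  Position 2: 'i' -> vowel (running count: 1)
  Position 3: 'j' -> consonant (running count: 1)
  Position 4: 'o' -> vowel (running count: 2)
  Position 5: 'b' -> consonant (running count: 2)
  Position 6: 'a' -> vowel (running count: 3)
  Position 7: 'j' -> consonant (running count: 3)
  Position 8: 'e' -> vowel (running count: 4)
Total vowels: 4

4


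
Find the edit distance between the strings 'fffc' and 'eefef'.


Building DP table for s1='fffc' (len 4) and s2='eefef' (len 5):
       e  e  f  e  f
    0  1  2  3  4  5
  f 1  1  2  2  3  4
  f 2  2  2  2  3  3
  f 3  3  3  2  3  3
  c 4  4  4  3  3  4
Edit distance = dp[4][5] = 4

4


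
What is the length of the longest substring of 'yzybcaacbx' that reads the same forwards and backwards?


Scanning 'yzybcaacbx' for palindromic substrings.
Substring at positions 3-8: 'bcaacb'.
Check: reverse('bcaacb') = 'bcaacb' -> palindrome confirmed.
Neighbouring characters ('y' / 'x') break symmetry, so it cannot extend further.
No longer palindromic substring exists; longest length = 6

6


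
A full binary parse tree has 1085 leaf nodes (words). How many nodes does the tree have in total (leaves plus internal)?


Leaf nodes (terminals): 1085
Internal nodes = n - 1 = 1085 - 1 = 1084
Total = leaves + internal = 1085 + 1084 = 2169

2169


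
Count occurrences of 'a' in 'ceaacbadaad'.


Scanning 'ceaacbadaad' for 'a':
  Position 2: 'a' -> MATCH (count: 1)
  Position 3: 'a' -> MATCH (count: 2)
  Position 6: 'a' -> MATCH (count: 3)
  Position 8: 'a' -> MATCH (count: 4)
  Position 9: 'a' -> MATCH (count: 5)
Total occurrences of 'a': 5

5


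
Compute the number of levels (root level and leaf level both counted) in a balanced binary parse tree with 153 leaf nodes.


In a balanced binary tree with n leaves the deepest leaf is ceil(log2(n)) edges below the root,
so counting node levels inclusive of root and leaves gives ceil(log2(n)) + 1 levels.
log2(153) = 7.2574
ceil(7.2574) = 8
levels = 8 + 1 = 9

9
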